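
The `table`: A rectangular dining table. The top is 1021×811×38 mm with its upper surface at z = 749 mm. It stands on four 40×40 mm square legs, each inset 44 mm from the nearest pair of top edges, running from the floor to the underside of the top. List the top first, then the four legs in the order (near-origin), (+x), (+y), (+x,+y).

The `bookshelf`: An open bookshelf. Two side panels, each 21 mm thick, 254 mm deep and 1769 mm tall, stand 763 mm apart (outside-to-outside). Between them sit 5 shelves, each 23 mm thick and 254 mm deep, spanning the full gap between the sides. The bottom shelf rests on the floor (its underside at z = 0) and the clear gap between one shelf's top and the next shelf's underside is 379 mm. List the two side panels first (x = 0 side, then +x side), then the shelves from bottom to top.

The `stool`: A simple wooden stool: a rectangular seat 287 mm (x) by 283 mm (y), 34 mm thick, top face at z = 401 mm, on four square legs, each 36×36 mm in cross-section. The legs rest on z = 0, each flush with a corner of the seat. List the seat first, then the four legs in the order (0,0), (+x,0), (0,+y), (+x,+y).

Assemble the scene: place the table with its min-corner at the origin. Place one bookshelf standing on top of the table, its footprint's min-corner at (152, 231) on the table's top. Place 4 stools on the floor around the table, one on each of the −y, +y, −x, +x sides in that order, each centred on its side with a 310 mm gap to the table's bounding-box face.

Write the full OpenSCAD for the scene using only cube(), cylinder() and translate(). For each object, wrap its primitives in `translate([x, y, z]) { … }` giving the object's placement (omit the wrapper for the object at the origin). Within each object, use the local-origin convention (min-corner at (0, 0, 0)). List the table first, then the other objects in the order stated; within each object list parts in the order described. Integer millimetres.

translate([0, 0, 711]) cube([1021, 811, 38]);
translate([44, 44, 0]) cube([40, 40, 711]);
translate([937, 44, 0]) cube([40, 40, 711]);
translate([44, 727, 0]) cube([40, 40, 711]);
translate([937, 727, 0]) cube([40, 40, 711]);
translate([152, 231, 749]) {
  cube([21, 254, 1769]);
  translate([742, 0, 0]) cube([21, 254, 1769]);
  translate([21, 0, 0]) cube([721, 254, 23]);
  translate([21, 0, 402]) cube([721, 254, 23]);
  translate([21, 0, 804]) cube([721, 254, 23]);
  translate([21, 0, 1206]) cube([721, 254, 23]);
  translate([21, 0, 1608]) cube([721, 254, 23]);
}
translate([367, -593, 0]) {
  translate([0, 0, 367]) cube([287, 283, 34]);
  cube([36, 36, 367]);
  translate([251, 0, 0]) cube([36, 36, 367]);
  translate([0, 247, 0]) cube([36, 36, 367]);
  translate([251, 247, 0]) cube([36, 36, 367]);
}
translate([367, 1121, 0]) {
  translate([0, 0, 367]) cube([287, 283, 34]);
  cube([36, 36, 367]);
  translate([251, 0, 0]) cube([36, 36, 367]);
  translate([0, 247, 0]) cube([36, 36, 367]);
  translate([251, 247, 0]) cube([36, 36, 367]);
}
translate([-597, 264, 0]) {
  translate([0, 0, 367]) cube([287, 283, 34]);
  cube([36, 36, 367]);
  translate([251, 0, 0]) cube([36, 36, 367]);
  translate([0, 247, 0]) cube([36, 36, 367]);
  translate([251, 247, 0]) cube([36, 36, 367]);
}
translate([1331, 264, 0]) {
  translate([0, 0, 367]) cube([287, 283, 34]);
  cube([36, 36, 367]);
  translate([251, 0, 0]) cube([36, 36, 367]);
  translate([0, 247, 0]) cube([36, 36, 367]);
  translate([251, 247, 0]) cube([36, 36, 367]);
}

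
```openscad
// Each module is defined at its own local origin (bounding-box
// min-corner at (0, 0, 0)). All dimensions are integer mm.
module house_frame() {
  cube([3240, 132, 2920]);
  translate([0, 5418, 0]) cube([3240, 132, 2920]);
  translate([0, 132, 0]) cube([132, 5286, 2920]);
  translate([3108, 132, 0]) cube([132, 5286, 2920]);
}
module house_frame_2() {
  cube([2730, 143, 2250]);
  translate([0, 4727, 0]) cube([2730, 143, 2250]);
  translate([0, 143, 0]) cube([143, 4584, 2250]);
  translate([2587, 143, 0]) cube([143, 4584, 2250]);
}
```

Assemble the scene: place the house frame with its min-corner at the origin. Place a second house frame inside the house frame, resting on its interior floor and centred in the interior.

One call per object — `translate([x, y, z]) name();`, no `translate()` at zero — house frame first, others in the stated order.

house_frame();
translate([255, 340, 0]) house_frame_2();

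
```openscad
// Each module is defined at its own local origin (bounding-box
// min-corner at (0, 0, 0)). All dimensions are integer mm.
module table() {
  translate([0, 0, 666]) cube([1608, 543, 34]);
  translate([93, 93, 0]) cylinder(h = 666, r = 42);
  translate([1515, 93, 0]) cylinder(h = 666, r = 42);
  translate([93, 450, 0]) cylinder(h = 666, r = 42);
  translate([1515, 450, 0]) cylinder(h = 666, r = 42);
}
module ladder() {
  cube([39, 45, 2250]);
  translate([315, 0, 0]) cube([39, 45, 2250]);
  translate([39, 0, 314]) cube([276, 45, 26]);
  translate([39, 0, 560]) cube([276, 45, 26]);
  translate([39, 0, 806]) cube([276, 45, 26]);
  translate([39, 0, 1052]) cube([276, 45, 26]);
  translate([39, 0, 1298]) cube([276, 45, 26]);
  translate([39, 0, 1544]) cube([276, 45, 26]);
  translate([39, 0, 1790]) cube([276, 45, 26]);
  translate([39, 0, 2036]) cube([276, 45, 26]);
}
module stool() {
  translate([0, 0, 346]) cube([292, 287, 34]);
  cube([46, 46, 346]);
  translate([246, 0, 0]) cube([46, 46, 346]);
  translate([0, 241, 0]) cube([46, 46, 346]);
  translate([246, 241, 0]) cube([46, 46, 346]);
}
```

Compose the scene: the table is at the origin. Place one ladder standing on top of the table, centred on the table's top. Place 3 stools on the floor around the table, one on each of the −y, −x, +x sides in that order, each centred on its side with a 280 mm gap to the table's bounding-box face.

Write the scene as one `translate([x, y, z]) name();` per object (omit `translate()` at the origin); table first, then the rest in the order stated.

table();
translate([627, 249, 700]) ladder();
translate([658, -567, 0]) stool();
translate([-572, 128, 0]) stool();
translate([1888, 128, 0]) stool();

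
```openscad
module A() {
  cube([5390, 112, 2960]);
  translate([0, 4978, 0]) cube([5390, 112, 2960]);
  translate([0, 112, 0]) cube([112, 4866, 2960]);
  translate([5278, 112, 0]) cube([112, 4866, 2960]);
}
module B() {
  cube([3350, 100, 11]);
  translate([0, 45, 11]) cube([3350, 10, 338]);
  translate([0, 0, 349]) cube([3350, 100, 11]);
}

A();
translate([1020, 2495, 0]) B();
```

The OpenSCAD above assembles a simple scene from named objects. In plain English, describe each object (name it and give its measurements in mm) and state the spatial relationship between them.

A is the wall frame of a small rectangular building: four walls, each 2960 mm tall and 112 mm thick, enclosing a footprint 5390 mm (x) by 5090 mm (y) outside-to-outside, with no floor or roof. The front and back walls (the −y and +y sides) span the full width; the two side walls fit between them.

B is an I-beam lying along x, 3350 mm long. Overall section height 360 mm. Two flanges 100 mm wide (y) and 11 mm thick, one on the floor and one at the top; a web 10 mm thick runs between them, centred on the flange width.

The I-beam sits inside the house frame, centred.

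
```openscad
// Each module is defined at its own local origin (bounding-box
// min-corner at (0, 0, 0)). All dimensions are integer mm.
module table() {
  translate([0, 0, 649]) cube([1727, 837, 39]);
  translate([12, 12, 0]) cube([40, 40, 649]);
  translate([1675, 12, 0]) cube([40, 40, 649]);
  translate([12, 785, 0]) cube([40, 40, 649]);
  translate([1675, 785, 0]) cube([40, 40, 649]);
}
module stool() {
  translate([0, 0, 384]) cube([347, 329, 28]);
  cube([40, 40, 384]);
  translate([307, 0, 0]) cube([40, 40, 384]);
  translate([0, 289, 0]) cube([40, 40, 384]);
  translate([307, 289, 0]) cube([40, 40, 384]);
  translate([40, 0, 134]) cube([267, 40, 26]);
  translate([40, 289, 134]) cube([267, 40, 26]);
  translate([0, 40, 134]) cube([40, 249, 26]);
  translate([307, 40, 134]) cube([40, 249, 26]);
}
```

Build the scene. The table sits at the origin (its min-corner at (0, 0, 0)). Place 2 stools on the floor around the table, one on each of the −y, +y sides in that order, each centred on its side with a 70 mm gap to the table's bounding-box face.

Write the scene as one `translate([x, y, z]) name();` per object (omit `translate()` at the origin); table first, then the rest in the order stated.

table();
translate([690, -399, 0]) stool();
translate([690, 907, 0]) stool();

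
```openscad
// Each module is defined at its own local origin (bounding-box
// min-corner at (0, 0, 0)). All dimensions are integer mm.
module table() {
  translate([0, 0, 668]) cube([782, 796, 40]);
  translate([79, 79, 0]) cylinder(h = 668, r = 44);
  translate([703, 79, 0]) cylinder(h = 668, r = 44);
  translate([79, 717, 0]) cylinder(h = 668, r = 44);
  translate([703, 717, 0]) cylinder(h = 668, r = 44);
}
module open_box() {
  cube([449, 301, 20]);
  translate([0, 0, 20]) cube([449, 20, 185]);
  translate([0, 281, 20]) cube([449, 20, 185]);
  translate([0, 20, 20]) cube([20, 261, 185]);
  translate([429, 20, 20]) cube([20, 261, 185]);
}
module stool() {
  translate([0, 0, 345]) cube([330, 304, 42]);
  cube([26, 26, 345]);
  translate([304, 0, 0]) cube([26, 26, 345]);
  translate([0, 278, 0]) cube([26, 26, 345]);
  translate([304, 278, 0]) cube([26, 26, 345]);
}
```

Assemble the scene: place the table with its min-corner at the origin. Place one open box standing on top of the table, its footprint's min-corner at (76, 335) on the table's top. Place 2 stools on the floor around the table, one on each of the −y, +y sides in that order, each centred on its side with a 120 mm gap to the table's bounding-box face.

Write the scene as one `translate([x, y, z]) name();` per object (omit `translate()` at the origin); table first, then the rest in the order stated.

table();
translate([76, 335, 708]) open_box();
translate([226, -424, 0]) stool();
translate([226, 916, 0]) stool();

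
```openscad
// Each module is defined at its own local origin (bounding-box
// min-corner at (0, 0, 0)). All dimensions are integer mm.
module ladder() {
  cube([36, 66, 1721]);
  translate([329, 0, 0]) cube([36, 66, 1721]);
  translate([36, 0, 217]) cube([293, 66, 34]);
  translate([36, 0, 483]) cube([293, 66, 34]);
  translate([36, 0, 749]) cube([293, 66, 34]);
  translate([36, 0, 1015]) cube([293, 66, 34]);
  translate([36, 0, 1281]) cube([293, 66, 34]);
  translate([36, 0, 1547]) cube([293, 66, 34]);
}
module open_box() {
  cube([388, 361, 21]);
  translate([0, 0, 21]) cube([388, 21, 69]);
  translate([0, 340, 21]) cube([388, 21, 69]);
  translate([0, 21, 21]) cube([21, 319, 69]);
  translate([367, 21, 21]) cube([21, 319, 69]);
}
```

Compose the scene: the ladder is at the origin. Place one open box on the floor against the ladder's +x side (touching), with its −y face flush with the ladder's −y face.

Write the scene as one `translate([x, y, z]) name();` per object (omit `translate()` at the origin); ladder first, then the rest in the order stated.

ladder();
translate([365, 0, 0]) open_box();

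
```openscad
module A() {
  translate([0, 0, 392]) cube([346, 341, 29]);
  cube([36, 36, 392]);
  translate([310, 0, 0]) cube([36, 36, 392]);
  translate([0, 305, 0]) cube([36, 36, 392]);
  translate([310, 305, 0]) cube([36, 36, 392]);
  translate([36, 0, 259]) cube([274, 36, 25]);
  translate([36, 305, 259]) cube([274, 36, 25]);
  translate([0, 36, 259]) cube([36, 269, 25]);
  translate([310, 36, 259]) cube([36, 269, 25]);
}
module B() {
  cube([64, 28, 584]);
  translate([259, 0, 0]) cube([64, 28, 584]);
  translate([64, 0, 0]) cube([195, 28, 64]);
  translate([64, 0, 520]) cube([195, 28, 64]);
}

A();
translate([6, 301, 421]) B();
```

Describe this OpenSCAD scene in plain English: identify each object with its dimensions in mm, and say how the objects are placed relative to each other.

A is a four-legged stool. The seat is 346×341 mm, 29 mm thick, top at z = 421 mm. It stands on four square legs, each 36×36 mm in cross-section, from z = 0 to the seat underside, each flush with a corner of the seat. Four stretchers, 36 mm wide and 25 mm tall, connect adjacent legs with their undersides at z = 259 mm, each running between the inner faces of the legs it joins and aligned with the legs' outer faces on the other axis.

B is a rectangular picture frame lying in the x–z plane (depth along y). The opening is 195 mm wide (x) by 456 mm tall (z), surrounded by a border 64 mm wide on all four sides. The frame is 28 mm deep and is made of two full-height vertical stiles with two horizontal rails fitted between them.

The picture frame is on top of the stool.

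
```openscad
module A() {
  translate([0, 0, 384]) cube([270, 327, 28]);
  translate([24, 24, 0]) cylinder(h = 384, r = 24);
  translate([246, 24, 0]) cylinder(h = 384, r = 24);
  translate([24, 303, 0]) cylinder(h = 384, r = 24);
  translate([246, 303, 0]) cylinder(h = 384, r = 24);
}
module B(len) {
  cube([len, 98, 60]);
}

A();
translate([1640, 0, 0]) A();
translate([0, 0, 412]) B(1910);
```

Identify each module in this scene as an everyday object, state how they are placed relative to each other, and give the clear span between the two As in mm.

A is a stool. B is a beam. A beam spans the tops of two stools. The clear span between the two stools is 1370 mm.

Second stool starts at x = 1640; first ends at x = 270; clear span = 1640 − 270 = 1370 mm.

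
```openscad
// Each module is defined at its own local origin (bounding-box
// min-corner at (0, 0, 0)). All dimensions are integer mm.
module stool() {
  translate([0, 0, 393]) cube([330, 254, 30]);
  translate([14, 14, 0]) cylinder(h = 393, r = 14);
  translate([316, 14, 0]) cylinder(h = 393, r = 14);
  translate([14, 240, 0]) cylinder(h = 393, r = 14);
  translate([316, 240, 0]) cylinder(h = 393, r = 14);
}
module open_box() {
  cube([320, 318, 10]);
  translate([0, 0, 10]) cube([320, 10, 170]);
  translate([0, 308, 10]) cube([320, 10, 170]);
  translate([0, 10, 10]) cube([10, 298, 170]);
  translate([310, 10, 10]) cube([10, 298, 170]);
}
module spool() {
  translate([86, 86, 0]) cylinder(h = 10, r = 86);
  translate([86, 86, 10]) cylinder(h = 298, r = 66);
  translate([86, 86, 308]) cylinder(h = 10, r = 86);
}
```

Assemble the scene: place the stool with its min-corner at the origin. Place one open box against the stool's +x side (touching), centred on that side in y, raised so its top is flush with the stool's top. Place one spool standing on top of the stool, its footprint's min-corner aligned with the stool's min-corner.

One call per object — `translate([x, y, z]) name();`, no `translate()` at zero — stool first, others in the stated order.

stool();
translate([330, -32, 243]) open_box();
translate([0, 0, 423]) spool();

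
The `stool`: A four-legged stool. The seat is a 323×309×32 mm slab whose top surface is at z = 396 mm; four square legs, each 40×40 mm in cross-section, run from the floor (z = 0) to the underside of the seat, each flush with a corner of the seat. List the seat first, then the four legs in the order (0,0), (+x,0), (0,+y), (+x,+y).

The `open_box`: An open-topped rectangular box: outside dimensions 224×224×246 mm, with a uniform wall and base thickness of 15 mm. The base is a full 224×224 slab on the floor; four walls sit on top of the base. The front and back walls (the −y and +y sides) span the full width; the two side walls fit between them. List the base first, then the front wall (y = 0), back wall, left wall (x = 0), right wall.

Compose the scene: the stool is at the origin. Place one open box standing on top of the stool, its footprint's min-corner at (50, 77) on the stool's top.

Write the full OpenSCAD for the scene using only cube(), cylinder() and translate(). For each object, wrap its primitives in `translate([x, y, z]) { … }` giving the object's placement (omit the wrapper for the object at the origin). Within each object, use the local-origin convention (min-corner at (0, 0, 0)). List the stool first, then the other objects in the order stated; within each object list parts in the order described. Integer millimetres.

translate([0, 0, 364]) cube([323, 309, 32]);
cube([40, 40, 364]);
translate([283, 0, 0]) cube([40, 40, 364]);
translate([0, 269, 0]) cube([40, 40, 364]);
translate([283, 269, 0]) cube([40, 40, 364]);
translate([50, 77, 396]) {
  cube([224, 224, 15]);
  translate([0, 0, 15]) cube([224, 15, 231]);
  translate([0, 209, 15]) cube([224, 15, 231]);
  translate([0, 15, 15]) cube([15, 194, 231]);
  translate([209, 15, 15]) cube([15, 194, 231]);
}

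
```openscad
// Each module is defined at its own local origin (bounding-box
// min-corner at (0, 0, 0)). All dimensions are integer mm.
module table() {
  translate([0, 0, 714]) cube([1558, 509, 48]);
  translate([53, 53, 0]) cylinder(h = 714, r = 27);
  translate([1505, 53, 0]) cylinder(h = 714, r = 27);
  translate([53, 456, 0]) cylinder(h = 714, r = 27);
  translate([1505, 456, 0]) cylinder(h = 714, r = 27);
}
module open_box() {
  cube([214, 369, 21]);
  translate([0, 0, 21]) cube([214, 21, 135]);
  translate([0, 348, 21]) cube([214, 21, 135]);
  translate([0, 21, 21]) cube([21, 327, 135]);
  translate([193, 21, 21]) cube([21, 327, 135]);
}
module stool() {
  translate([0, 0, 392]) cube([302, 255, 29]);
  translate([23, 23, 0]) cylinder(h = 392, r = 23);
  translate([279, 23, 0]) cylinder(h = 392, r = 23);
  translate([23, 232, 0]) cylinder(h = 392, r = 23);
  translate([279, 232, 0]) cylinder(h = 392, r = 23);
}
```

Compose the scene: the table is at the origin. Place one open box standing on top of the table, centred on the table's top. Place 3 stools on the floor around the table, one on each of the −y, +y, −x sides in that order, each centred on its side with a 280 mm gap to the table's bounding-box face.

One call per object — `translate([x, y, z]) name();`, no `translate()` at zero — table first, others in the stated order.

table();
translate([672, 70, 762]) open_box();
translate([628, -535, 0]) stool();
translate([628, 789, 0]) stool();
translate([-582, 127, 0]) stool();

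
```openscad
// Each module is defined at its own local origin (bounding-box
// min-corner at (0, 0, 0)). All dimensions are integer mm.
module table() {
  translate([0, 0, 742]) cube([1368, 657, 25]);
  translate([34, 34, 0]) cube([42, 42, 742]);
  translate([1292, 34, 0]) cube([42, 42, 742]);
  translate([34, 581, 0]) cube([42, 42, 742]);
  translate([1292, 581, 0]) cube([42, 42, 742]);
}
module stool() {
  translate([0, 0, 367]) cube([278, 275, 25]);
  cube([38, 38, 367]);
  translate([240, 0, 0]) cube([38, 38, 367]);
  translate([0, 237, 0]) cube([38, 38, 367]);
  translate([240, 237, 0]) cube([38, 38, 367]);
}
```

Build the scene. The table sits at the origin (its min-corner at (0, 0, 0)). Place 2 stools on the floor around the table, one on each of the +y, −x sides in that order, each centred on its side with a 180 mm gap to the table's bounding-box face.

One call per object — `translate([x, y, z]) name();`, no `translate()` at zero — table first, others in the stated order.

table();
translate([545, 837, 0]) stool();
translate([-458, 191, 0]) stool();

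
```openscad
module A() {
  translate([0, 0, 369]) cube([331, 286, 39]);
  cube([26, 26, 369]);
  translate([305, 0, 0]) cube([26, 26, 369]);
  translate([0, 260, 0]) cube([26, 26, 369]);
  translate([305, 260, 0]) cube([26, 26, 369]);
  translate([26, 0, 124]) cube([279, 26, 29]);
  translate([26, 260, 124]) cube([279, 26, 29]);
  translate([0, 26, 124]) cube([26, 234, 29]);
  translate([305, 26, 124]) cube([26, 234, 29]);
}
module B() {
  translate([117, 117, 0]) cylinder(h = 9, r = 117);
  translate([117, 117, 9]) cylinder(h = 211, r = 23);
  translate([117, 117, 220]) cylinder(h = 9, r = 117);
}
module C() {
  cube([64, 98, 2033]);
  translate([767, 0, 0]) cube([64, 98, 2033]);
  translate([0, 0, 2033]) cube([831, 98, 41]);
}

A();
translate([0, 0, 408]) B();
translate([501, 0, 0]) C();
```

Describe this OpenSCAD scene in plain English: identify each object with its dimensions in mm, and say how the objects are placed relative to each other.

A is a four-legged stool. The seat is 331×286 mm, 39 mm thick, top at z = 408 mm. It stands on four square legs, each 26×26 mm in cross-section, from z = 0 to the seat underside, each flush with a corner of the seat. Four stretchers, 26 mm wide and 29 mm tall, connect adjacent legs with their undersides at z = 124 mm, each running between the inner faces of the legs it joins and aligned with the legs' outer faces on the other axis.

B is a spool: two coaxial disc flanges of radius 117 mm and thickness 9 mm, joined by a core cylinder of radius 23 mm and height 211 mm. The lower flange rests on z = 0 and the three cylinders share a vertical axis.

C is a rectangular door frame: two vertical jambs of 64×98 mm section, 2033 mm tall, with a clear opening 703 mm wide between their inner faces. A header 41 mm tall and 98 mm deep lies on top of the jambs and spans the full outside width.

The spool is on top of the stool. The door frame is on the floor beside the stool on its +x side.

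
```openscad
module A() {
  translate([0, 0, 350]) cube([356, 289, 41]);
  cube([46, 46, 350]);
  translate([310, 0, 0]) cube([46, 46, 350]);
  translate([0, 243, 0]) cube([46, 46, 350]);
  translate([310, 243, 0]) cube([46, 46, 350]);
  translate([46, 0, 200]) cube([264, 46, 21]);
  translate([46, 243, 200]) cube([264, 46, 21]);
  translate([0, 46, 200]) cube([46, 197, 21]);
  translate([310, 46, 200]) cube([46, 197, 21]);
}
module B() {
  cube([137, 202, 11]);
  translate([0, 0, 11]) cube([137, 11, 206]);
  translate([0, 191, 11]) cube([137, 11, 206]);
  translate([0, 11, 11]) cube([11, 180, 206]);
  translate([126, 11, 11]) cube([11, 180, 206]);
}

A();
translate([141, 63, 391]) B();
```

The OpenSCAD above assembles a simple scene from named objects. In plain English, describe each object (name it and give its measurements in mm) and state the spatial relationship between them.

A is a four-legged stool. The seat is a 356×289×41 mm slab whose top surface is at z = 391 mm; four square legs, each 46×46 mm in cross-section, run from the floor (z = 0) to the underside of the seat, each flush with a corner of the seat. Four stretchers, 46 mm wide and 21 mm tall, connect adjacent legs with their undersides at z = 200 mm, each running between the inner faces of the legs it joins and aligned with the legs' outer faces on the other axis.

B is an open-topped rectangular box: outside dimensions 137×202×217 mm, with a uniform wall and base thickness of 11 mm. The base is a full 137×202 slab on the floor; four walls sit on top of the base. The front and back walls (the −y and +y sides) span the full width; the two side walls fit between them.

The open box is on top of the stool.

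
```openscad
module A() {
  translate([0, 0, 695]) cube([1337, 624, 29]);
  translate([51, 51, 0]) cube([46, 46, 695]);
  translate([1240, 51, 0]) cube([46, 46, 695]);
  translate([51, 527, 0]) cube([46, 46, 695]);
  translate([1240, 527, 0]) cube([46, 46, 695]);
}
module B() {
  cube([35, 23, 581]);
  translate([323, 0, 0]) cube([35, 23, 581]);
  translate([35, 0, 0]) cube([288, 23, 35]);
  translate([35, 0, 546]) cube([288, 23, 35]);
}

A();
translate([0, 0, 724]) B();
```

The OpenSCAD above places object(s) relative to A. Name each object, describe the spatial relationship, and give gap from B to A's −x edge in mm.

The picture frame's min-x is at 0; the table's min-x is 0; gap = 0 mm.

A is a table. B is a picture frame. The picture frame is on top of the table. The gap from the picture frame to the table's −x edge is 0 mm.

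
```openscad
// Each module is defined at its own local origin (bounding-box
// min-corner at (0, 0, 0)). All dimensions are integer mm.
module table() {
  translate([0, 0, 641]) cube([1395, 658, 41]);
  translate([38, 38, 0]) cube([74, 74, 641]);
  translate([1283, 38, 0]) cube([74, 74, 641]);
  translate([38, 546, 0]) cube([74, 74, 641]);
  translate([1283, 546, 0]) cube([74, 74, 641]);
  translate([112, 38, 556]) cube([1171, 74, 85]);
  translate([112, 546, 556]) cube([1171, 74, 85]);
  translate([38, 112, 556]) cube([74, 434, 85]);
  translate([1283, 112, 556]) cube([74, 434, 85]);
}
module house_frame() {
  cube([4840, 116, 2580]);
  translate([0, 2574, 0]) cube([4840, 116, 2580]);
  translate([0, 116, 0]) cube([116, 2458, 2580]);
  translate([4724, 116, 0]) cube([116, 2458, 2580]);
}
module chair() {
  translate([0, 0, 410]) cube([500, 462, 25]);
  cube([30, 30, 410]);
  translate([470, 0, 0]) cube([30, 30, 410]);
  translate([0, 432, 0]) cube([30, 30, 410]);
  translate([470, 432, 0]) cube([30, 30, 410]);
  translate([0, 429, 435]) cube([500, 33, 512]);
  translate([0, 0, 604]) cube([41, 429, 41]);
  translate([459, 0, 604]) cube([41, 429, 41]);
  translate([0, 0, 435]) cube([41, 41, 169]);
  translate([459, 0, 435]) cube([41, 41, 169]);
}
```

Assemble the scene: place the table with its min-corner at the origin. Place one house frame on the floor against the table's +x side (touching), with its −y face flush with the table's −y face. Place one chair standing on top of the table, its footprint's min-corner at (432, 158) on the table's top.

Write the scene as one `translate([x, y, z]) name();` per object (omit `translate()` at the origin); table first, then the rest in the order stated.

table();
translate([1395, 0, 0]) house_frame();
translate([432, 158, 682]) chair();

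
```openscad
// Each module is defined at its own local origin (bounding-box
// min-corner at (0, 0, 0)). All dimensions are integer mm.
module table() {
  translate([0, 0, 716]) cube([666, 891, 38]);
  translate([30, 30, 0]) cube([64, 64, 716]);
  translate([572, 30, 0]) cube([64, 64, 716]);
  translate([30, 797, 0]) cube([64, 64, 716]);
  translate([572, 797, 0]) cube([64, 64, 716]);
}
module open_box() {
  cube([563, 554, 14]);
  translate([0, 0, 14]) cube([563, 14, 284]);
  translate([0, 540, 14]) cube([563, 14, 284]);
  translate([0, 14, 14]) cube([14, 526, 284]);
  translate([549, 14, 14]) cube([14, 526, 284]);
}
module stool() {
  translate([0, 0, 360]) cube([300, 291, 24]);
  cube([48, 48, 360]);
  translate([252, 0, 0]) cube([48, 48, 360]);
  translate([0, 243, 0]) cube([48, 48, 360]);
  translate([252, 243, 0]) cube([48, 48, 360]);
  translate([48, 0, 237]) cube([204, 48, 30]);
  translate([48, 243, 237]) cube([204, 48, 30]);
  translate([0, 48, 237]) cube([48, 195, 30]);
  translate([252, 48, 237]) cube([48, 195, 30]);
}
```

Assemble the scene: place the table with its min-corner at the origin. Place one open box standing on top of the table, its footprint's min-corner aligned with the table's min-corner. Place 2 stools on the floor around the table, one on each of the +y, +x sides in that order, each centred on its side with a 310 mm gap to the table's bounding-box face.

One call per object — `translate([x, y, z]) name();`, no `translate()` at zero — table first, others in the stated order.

table();
translate([0, 0, 754]) open_box();
translate([183, 1201, 0]) stool();
translate([976, 300, 0]) stool();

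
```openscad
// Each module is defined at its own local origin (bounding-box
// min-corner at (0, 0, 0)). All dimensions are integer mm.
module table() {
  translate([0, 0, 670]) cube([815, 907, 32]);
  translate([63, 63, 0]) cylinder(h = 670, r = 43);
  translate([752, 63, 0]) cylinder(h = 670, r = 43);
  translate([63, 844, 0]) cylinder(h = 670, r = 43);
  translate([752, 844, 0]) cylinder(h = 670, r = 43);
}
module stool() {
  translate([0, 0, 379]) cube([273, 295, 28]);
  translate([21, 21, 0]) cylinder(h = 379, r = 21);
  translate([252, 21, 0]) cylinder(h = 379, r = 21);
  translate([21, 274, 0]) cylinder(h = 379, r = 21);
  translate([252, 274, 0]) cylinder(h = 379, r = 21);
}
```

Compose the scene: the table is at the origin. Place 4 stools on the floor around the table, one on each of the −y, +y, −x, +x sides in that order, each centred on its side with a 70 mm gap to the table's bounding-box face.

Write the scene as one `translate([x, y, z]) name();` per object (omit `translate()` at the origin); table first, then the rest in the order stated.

table();
translate([271, -365, 0]) stool();
translate([271, 977, 0]) stool();
translate([-343, 306, 0]) stool();
translate([885, 306, 0]) stool();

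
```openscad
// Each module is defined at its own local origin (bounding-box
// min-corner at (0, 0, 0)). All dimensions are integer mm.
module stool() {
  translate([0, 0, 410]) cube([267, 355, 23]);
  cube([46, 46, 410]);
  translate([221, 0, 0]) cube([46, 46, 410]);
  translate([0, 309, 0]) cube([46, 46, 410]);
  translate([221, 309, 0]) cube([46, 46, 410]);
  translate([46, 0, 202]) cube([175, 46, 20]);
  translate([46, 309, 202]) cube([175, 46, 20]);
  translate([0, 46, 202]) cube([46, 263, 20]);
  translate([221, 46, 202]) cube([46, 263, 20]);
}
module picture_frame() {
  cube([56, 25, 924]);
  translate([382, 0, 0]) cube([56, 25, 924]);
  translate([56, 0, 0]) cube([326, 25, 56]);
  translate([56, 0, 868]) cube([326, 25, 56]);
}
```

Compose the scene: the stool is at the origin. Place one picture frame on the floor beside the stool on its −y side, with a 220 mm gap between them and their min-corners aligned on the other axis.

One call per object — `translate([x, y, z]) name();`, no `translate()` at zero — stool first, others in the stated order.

stool();
translate([0, -245, 0]) picture_frame();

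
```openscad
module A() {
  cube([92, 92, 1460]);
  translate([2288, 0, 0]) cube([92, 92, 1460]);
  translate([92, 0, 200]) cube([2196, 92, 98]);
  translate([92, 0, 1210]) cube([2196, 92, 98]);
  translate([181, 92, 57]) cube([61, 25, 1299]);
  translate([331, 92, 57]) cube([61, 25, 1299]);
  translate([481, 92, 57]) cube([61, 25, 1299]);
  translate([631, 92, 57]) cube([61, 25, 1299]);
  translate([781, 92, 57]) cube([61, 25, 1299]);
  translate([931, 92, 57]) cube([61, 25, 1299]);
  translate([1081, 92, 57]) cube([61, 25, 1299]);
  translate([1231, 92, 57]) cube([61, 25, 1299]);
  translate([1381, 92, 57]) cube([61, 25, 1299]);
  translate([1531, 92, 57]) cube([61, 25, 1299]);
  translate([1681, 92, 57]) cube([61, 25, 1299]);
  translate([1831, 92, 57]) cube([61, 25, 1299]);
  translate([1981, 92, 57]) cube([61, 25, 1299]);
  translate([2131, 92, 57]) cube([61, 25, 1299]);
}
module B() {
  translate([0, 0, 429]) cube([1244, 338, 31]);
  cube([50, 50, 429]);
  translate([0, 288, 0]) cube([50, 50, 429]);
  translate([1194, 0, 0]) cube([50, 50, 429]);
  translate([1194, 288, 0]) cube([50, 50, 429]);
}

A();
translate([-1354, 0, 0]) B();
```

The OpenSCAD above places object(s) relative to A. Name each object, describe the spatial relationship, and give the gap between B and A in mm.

The bench's nearest face is 110 mm from the fence section's −x face.

A is a fence section. B is a bench. The bench is on the floor beside the fence section on its −x side. The gap between the bench and the fence section is 110 mm.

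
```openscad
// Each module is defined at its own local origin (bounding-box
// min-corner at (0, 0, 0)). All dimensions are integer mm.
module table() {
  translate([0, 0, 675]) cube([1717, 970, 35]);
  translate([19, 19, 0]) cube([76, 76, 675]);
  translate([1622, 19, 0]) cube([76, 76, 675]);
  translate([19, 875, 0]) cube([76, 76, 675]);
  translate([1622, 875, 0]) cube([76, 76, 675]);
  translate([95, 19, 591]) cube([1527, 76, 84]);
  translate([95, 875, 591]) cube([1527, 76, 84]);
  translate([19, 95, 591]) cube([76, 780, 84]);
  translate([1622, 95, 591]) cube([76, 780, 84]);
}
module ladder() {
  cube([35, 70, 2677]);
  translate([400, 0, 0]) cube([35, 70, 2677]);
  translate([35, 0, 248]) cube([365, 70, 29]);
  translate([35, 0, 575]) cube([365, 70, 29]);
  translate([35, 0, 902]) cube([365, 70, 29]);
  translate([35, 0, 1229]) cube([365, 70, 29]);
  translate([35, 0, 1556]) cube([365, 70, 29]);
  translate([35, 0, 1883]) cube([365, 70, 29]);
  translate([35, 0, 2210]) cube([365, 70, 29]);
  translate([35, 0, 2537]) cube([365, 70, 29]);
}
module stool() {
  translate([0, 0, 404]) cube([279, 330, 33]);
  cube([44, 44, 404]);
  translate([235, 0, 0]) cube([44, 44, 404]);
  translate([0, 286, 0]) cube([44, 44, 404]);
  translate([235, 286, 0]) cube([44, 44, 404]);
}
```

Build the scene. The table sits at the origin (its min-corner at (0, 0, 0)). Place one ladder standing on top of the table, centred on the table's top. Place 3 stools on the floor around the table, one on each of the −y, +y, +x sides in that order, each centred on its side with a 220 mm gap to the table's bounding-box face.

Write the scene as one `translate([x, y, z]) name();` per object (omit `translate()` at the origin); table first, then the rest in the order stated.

table();
translate([641, 450, 710]) ladder();
translate([719, -550, 0]) stool();
translate([719, 1190, 0]) stool();
translate([1937, 320, 0]) stool();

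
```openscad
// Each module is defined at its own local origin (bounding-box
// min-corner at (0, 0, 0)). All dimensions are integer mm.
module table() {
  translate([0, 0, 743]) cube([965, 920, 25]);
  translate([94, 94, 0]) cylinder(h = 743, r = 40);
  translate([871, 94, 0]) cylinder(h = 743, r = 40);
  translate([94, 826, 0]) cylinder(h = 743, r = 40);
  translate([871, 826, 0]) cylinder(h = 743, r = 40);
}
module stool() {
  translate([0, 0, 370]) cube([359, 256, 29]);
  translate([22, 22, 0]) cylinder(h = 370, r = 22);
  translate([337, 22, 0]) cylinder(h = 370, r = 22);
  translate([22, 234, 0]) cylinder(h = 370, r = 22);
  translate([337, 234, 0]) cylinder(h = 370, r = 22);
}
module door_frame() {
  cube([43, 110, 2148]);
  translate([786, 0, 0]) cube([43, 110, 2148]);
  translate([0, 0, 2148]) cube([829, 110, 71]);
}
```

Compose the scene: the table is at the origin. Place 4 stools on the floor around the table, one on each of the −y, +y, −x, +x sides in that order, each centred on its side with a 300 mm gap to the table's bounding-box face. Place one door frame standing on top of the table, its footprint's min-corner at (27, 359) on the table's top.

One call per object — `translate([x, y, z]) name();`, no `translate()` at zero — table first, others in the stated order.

table();
translate([303, -556, 0]) stool();
translate([303, 1220, 0]) stool();
translate([-659, 332, 0]) stool();
translate([1265, 332, 0]) stool();
translate([27, 359, 768]) door_frame();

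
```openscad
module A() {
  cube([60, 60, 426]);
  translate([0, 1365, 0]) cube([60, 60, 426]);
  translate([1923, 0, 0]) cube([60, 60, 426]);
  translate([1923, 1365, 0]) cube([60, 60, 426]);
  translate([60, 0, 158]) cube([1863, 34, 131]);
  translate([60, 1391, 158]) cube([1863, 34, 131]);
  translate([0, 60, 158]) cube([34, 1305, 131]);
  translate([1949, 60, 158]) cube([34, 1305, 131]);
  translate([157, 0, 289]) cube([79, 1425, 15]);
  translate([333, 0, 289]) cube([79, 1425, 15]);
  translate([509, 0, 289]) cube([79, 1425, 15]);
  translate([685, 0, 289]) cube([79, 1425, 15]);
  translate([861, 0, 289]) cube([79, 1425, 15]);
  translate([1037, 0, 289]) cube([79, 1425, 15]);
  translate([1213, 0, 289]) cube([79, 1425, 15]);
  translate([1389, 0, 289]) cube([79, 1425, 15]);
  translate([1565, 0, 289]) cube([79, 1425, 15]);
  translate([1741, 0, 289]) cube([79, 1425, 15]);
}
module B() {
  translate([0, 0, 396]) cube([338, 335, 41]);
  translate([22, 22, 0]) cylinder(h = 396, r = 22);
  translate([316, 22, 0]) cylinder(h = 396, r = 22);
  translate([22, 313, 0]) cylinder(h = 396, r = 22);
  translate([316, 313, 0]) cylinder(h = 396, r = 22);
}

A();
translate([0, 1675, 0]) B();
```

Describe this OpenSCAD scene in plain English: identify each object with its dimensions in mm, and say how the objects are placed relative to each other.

A is a bed frame 1983 mm long (x) by 1425 mm wide (y). Four 60×60 mm corner posts, 426 mm tall, at the corners of the footprint. Four rails of 34 mm thickness and 131 mm height run between adjacent posts with their undersides at z = 158 mm, their outer faces flush with the outside of the frame (the two x-running rails run between the posts' inner faces; the two y-running rails run between the posts' inner faces). 10 slats, each 79 mm wide (x) and 15 mm thick, lie across the top of the two x-running rails, running the full 1425 mm width of the frame in y; the slats are evenly spaced along x between the inner faces of the end posts with equal gaps (rounded down to the nearest mm) at the −x end and between each pair — any rounding remainder accumulates at the +x end.

B is a simple wooden stool: a rectangular seat 338 mm (x) by 335 mm (y), 41 mm thick, top face at z = 437 mm, on four round legs, each 44 mm in diameter. The legs rest on z = 0, each leg's axis is inset half a diameter from the nearest pair of seat edges (so the leg's bounding box is flush with the corner).

The stool is on the floor beside the bed frame on its +y side.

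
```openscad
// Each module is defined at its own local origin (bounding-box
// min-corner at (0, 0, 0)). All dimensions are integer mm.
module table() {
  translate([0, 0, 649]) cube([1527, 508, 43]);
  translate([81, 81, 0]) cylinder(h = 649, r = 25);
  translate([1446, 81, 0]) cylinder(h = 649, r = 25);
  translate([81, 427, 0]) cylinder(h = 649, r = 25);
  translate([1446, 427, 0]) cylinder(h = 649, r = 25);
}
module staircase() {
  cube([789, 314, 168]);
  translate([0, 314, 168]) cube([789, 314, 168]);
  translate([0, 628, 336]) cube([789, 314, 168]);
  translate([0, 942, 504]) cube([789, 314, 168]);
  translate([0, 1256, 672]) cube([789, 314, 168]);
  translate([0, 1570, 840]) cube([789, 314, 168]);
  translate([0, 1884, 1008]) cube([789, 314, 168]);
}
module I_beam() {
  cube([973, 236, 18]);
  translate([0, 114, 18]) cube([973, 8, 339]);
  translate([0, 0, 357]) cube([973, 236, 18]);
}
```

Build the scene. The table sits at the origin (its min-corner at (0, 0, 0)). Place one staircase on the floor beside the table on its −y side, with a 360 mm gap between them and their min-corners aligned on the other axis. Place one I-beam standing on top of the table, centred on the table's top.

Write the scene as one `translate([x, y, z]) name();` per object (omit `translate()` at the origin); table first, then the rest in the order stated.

table();
translate([0, -2558, 0]) staircase();
translate([277, 136, 692]) I_beam();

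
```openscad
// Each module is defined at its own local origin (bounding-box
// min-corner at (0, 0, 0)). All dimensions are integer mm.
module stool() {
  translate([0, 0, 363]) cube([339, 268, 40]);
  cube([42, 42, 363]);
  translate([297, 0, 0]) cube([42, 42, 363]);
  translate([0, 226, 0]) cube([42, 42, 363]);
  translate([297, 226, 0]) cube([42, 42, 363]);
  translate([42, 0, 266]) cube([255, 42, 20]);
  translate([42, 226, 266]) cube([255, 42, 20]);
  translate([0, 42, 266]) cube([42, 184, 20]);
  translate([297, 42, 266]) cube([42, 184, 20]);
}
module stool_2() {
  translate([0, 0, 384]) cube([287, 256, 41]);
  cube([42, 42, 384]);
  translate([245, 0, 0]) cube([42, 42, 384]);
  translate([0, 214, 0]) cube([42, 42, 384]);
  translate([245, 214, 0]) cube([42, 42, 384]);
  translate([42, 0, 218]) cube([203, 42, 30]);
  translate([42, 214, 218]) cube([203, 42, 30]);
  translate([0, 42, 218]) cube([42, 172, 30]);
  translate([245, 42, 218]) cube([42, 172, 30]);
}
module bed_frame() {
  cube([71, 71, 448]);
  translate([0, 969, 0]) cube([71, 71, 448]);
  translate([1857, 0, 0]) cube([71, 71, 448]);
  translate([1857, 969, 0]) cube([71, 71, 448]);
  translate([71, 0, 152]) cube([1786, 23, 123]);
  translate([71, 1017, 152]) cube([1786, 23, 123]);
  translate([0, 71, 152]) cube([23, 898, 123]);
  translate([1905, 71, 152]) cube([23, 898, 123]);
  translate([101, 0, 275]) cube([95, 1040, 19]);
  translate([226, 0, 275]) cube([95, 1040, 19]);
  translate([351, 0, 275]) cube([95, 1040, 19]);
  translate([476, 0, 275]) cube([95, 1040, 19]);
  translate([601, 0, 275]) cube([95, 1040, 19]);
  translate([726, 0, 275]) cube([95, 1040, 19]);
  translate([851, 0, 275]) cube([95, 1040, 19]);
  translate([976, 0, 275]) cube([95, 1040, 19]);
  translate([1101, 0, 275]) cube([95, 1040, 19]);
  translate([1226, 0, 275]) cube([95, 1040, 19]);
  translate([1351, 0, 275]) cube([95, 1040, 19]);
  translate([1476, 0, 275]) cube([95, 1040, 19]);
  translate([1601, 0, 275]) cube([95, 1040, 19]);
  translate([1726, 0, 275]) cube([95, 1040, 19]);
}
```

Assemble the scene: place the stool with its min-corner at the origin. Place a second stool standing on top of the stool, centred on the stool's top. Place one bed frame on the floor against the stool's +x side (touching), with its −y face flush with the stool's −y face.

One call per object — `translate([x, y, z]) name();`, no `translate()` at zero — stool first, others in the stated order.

stool();
translate([26, 6, 403]) stool_2();
translate([339, 0, 0]) bed_frame();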